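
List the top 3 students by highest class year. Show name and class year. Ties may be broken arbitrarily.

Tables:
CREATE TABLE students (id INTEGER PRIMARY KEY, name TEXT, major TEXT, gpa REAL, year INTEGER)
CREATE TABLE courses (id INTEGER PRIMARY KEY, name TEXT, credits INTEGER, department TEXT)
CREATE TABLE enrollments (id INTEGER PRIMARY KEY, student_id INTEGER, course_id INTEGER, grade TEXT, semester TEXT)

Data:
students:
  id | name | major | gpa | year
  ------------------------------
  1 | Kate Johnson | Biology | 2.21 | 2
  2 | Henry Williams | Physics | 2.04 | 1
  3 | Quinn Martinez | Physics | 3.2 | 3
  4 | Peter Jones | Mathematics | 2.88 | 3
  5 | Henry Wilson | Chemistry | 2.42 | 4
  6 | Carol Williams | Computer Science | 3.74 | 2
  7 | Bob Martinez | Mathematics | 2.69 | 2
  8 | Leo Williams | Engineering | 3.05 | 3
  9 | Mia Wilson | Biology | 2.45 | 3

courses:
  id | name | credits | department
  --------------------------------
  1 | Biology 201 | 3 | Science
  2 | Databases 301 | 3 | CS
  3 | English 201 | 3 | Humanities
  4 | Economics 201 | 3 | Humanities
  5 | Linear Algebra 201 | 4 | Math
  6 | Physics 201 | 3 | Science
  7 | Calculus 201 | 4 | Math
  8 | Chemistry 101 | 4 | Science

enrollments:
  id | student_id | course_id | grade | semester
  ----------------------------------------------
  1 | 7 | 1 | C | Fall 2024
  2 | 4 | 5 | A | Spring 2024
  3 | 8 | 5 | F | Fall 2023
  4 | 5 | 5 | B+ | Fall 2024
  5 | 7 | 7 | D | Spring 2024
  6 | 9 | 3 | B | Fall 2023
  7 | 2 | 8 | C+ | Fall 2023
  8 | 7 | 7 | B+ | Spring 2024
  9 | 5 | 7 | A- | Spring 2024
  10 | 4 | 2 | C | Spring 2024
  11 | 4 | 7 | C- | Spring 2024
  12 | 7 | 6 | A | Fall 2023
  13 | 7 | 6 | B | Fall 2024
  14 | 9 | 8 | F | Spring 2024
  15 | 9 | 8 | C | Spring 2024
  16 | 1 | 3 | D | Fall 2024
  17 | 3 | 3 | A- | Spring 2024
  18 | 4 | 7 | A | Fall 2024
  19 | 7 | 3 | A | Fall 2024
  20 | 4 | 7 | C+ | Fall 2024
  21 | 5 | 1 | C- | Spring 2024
SELECT name, year FROM students ORDER BY year DESC LIMIT 3

Execution result:
name | year
Henry Wilson | 4
Quinn Martinez | 3
Peter Jones | 3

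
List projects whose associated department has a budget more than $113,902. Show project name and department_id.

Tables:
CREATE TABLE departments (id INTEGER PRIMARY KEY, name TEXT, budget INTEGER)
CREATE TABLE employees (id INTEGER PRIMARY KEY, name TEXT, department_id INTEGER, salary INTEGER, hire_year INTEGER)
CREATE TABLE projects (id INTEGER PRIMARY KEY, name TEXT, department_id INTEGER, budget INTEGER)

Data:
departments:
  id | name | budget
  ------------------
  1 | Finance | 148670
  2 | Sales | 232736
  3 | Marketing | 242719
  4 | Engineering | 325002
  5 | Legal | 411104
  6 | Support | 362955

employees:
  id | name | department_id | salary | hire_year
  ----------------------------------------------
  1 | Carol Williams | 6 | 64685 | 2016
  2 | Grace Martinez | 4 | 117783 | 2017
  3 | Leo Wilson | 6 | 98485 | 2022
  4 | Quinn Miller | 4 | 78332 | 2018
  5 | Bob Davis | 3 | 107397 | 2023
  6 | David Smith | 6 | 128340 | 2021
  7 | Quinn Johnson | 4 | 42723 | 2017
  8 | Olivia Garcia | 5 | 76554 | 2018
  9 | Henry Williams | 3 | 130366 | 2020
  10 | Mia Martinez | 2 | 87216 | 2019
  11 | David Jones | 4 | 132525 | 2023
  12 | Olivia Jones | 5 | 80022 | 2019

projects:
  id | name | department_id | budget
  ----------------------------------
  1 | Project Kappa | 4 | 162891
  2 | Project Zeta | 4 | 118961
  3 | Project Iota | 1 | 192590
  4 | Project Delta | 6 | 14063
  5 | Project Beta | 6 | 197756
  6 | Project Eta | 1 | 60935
SELECT name, department_id FROM projects WHERE department_id IN (SELECT id FROM departments WHERE budget > 113902)

Execution result:
name | department_id
Project Kappa | 4
Project Zeta | 4
Project Iota | 1
Project Delta | 6
Project Beta | 6
Project Eta | 1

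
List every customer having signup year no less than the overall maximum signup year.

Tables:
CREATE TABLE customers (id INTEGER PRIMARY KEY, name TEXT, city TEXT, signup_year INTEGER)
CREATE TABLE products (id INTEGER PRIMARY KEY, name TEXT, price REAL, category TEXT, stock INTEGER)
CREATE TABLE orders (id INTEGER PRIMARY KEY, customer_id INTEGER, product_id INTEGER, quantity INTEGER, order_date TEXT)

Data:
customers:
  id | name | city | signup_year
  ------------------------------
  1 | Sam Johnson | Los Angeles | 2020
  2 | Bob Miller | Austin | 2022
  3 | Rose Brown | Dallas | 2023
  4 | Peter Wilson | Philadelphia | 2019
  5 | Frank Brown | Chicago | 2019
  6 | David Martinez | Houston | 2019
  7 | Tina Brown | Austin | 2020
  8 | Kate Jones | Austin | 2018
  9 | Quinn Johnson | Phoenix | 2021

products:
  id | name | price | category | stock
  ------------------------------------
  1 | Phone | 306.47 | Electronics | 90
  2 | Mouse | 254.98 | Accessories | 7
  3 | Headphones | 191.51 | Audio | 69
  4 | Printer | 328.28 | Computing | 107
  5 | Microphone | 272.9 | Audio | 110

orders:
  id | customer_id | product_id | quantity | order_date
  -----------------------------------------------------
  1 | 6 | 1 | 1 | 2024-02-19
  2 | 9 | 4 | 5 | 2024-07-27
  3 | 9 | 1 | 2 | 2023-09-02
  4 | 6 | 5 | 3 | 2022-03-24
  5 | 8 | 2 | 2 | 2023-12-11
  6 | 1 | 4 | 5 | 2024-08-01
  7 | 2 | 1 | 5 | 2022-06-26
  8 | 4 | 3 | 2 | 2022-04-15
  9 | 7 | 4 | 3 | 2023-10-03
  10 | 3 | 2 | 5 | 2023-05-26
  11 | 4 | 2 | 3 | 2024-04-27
SELECT name, signup_year FROM customers WHERE signup_year >= (SELECT MAX(signup_year) FROM customers)

Execution result:
name | signup_year
Rose Brown | 2023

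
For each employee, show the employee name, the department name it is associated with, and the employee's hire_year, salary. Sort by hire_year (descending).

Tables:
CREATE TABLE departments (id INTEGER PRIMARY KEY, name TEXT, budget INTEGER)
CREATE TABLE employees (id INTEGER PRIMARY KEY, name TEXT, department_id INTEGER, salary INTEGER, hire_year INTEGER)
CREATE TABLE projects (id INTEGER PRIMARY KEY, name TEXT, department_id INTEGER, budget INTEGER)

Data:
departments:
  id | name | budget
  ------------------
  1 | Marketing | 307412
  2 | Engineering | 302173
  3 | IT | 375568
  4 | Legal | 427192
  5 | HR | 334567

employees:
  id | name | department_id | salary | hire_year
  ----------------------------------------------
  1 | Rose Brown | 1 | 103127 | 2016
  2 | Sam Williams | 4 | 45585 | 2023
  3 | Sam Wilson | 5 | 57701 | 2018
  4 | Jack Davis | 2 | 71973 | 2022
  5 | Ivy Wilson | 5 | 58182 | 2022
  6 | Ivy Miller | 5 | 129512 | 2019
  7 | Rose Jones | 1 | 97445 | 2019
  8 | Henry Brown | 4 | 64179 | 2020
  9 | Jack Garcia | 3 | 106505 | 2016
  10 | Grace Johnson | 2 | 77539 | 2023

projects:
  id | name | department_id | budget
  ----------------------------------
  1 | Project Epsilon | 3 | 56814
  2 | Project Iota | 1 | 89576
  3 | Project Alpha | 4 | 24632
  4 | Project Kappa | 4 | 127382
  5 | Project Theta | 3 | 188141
SELECT c.name, p.name AS department, c.hire_year, c.salary FROM employees c JOIN departments p ON c.department_id = p.id ORDER BY c.hire_year DESC

Execution result:
name | department | hire_year | salary
Sam Williams | Legal | 2023 | 45585
Grace Johnson | Engineering | 2023 | 77539
Jack Davis | Engineering | 2022 | 71973
Ivy Wilson | HR | 2022 | 58182
Henry Brown | Legal | 2020 | 64179
Ivy Miller | HR | 2019 | 129512
Rose Jones | Marketing | 2019 | 97445
Sam Wilson | HR | 2018 | 57701
Rose Brown | Marketing | 2016 | 103127
Jack Garcia | IT | 2016 | 106505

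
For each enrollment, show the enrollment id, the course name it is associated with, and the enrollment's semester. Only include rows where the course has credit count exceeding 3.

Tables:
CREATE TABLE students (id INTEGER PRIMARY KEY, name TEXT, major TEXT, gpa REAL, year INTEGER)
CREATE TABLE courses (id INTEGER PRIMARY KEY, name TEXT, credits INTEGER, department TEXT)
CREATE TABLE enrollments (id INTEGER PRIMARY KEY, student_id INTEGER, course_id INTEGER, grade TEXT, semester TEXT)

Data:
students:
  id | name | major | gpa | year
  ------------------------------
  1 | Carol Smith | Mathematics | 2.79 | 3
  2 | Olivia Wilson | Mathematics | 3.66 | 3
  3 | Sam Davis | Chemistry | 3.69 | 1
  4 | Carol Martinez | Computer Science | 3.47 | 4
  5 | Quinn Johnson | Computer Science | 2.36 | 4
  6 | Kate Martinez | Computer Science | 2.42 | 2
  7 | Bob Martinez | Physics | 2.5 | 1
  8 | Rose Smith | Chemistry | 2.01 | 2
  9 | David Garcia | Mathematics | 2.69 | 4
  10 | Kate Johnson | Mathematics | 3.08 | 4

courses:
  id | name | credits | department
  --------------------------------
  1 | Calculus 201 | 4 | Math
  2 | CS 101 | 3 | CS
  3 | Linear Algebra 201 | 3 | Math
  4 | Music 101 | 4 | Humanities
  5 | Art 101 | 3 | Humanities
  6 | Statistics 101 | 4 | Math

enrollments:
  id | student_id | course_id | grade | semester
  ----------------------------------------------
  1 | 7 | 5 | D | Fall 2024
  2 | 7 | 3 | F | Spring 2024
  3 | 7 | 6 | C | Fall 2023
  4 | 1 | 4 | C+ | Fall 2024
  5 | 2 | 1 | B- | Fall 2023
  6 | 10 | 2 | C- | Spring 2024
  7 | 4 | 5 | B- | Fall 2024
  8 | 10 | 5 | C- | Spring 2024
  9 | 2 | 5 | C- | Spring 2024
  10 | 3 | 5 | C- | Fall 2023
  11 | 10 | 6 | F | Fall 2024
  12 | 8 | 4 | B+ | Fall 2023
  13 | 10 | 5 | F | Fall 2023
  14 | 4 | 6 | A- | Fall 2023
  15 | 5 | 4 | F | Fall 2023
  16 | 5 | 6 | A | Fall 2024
SELECT c.id, p.name AS course, c.semester FROM enrollments c JOIN courses p ON c.course_id = p.id WHERE p.credits > 3

Execution result:
id | course | semester
3 | Statistics 101 | Fall 2023
4 | Music 101 | Fall 2024
5 | Calculus 201 | Fall 2023
11 | Statistics 101 | Fall 2024
12 | Music 101 | Fall 2023
14 | Statistics 101 | Fall 2023
15 | Music 101 | Fall 2023
16 | Statistics 101 | Fall 2024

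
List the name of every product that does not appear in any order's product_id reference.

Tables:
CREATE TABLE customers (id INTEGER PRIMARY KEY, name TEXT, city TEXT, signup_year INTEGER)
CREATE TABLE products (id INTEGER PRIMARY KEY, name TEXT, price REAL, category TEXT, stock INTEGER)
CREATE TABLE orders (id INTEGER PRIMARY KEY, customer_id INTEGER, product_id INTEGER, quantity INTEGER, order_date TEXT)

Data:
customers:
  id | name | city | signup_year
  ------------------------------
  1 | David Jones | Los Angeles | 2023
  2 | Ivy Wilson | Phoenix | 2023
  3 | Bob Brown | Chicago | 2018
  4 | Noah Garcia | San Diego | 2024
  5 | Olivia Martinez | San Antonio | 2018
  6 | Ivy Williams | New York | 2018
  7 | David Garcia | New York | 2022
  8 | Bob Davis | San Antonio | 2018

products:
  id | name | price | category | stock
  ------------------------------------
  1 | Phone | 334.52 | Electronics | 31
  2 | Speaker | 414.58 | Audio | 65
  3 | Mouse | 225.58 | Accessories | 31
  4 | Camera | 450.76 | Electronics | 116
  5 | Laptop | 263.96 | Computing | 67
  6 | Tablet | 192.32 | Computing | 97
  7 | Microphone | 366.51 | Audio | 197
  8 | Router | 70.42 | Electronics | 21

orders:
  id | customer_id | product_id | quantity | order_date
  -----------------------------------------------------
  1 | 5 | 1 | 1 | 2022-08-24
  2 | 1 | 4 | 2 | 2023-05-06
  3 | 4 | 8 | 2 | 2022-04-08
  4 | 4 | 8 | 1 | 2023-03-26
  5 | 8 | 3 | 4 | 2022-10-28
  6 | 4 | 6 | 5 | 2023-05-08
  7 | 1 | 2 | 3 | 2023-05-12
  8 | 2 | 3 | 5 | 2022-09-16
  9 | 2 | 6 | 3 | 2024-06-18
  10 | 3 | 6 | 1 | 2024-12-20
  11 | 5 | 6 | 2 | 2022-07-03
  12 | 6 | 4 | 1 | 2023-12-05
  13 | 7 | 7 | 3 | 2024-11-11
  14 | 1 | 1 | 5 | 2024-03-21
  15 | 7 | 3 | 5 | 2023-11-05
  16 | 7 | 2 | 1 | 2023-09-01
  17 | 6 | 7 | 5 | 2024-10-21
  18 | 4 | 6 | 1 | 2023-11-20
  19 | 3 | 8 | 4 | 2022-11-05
SELECT p.name FROM products p LEFT JOIN orders c ON c.product_id = p.id WHERE c.id IS NULL

Execution result:
Laptop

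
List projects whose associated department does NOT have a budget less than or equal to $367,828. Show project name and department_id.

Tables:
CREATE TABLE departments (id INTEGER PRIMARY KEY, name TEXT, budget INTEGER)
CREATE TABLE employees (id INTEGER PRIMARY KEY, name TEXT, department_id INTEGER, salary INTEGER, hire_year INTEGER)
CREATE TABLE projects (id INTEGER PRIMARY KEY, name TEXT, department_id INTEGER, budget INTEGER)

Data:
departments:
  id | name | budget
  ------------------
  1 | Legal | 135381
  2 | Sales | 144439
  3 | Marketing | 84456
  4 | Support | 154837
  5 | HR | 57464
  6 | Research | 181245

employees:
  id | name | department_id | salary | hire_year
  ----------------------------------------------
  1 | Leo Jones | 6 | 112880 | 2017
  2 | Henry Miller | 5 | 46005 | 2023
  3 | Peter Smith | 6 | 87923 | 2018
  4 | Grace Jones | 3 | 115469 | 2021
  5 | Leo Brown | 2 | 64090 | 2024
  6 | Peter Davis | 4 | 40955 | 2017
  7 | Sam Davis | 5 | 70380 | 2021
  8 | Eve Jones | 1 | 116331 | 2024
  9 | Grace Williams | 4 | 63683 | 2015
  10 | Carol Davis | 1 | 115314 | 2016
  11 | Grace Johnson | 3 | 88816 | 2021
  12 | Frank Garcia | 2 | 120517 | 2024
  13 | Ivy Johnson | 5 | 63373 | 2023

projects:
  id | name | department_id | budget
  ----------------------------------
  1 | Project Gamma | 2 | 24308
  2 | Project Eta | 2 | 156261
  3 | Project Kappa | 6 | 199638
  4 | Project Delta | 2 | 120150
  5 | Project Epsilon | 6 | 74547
SELECT name, department_id FROM projects WHERE department_id NOT IN (SELECT id FROM departments WHERE budget <= 367828)

Execution result:
(no rows)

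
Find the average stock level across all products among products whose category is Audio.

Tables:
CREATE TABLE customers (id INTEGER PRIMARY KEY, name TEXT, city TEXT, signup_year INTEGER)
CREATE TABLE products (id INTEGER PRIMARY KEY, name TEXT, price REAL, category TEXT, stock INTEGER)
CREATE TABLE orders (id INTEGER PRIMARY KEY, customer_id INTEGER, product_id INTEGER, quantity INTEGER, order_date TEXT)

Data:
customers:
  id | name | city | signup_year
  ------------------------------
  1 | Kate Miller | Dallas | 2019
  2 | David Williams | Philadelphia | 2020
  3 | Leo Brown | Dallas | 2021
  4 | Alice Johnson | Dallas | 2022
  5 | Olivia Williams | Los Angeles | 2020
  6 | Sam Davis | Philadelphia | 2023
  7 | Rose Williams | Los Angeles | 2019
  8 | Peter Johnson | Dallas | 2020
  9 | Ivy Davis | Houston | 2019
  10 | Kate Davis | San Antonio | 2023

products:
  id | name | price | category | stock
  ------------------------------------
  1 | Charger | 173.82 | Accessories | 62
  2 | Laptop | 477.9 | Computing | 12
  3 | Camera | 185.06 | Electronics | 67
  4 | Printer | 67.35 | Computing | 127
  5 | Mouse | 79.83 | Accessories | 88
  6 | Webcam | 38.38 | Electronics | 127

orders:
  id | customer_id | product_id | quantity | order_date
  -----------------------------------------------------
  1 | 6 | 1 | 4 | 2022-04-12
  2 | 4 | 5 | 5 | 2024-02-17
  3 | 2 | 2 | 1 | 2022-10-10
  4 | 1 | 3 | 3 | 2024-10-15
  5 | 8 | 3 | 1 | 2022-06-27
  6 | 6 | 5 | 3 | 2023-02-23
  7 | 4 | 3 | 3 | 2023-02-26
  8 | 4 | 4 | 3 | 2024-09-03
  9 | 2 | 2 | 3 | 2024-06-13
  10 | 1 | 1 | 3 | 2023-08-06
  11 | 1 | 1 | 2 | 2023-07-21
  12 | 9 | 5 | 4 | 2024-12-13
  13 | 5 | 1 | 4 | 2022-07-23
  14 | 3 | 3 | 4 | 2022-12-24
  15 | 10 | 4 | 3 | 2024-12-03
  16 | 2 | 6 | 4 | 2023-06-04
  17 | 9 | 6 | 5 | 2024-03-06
SELECT AVG(stock) FROM products WHERE category = 'Audio'

Execution result:
NULL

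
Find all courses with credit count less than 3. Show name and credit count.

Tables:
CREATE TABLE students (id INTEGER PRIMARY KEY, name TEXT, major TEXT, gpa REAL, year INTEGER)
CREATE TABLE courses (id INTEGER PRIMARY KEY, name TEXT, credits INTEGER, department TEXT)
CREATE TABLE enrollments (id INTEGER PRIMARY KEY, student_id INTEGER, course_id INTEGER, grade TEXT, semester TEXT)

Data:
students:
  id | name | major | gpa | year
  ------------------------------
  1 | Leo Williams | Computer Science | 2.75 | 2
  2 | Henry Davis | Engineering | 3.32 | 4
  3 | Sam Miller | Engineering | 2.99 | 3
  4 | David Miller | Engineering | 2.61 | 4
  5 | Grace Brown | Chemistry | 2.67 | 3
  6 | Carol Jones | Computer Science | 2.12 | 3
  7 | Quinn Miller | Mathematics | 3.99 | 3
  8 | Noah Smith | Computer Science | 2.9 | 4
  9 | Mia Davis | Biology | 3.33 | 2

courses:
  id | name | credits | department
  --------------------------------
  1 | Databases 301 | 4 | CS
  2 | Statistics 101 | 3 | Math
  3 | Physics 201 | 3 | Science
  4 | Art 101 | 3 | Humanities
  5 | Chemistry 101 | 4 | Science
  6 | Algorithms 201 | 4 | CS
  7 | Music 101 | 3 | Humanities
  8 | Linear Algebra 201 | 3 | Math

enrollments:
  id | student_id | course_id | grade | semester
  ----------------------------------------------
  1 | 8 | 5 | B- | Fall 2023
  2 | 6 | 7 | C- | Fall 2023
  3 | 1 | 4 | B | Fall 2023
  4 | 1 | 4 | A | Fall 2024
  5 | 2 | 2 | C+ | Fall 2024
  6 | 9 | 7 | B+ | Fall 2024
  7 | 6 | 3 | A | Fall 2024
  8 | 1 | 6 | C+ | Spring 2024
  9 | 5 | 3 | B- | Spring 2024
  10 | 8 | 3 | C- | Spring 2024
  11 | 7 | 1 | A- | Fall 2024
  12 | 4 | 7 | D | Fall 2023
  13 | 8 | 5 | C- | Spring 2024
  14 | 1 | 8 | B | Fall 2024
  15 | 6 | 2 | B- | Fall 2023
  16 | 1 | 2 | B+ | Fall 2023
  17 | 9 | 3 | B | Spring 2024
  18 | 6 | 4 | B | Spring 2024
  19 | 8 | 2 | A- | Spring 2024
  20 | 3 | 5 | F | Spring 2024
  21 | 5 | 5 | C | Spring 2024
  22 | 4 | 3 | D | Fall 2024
SELECT name, credits FROM courses WHERE credits < 3

Execution result:
(no rows)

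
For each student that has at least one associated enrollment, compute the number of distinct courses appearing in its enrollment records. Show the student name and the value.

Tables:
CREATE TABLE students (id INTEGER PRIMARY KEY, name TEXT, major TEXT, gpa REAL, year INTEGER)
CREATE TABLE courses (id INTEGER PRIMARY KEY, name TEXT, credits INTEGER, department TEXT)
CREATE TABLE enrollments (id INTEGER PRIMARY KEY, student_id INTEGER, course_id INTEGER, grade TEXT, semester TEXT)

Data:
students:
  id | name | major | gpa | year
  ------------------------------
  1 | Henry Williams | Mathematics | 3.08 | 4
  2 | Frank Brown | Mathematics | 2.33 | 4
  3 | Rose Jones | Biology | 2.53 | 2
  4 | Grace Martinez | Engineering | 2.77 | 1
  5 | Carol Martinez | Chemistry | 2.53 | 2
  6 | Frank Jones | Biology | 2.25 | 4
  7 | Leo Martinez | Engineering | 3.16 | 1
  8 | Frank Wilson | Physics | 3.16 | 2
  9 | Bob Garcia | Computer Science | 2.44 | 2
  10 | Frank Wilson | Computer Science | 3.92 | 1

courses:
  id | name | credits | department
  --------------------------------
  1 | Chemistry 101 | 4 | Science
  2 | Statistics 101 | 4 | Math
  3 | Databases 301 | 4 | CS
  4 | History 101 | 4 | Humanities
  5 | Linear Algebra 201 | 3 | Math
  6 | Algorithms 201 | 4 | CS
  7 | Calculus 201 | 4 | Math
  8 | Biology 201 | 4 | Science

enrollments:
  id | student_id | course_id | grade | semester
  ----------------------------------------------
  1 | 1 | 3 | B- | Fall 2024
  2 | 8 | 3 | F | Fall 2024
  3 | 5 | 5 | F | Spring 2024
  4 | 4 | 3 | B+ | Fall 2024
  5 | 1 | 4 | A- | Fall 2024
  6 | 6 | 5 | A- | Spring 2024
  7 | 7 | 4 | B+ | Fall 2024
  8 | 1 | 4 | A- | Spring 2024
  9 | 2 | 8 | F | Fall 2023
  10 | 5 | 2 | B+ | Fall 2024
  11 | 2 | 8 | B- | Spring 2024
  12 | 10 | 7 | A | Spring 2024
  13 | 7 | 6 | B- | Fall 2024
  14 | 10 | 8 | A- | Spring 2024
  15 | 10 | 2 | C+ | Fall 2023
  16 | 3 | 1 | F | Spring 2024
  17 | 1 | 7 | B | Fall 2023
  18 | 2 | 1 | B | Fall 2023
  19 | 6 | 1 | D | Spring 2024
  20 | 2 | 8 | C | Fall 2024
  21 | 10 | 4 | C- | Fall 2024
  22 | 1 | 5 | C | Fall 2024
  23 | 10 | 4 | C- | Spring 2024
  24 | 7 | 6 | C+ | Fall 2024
SELECT p.name, COUNT(DISTINCT c.course_id) AS distinct_course_count FROM enrollments c JOIN students p ON c.student_id = p.id GROUP BY p.id, p.name

Execution result:
name | distinct_course_count
Henry Williams | 4
Frank Brown | 2
Rose Jones | 1
Grace Martinez | 1
Carol Martinez | 2
Frank Jones | 2
Leo Martinez | 2
Frank Wilson | 1
Frank Wilson | 4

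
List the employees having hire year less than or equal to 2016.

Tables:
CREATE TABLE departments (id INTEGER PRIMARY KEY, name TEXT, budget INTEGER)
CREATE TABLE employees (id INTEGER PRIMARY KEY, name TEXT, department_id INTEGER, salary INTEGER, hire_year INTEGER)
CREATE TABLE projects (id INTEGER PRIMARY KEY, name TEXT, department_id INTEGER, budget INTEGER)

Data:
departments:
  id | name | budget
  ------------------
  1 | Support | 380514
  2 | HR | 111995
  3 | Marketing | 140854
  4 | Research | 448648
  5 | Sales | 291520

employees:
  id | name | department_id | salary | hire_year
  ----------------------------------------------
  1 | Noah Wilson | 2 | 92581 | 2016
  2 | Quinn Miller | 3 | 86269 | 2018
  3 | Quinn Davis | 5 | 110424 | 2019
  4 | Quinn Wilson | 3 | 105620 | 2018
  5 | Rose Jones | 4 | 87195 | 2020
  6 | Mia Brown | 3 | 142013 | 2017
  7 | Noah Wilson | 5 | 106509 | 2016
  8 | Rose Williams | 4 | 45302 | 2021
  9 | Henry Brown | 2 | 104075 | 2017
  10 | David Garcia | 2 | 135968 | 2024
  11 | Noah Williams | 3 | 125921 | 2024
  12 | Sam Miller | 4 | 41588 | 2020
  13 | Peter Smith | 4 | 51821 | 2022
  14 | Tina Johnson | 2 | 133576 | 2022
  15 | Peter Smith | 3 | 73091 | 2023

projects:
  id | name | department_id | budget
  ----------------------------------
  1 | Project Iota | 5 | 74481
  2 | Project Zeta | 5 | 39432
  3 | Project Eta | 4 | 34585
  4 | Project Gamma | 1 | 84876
SELECT name, hire_year FROM employees WHERE hire_year <= 2016

Execution result:
name | hire_year
Noah Wilson | 2016
Noah Wilson | 2016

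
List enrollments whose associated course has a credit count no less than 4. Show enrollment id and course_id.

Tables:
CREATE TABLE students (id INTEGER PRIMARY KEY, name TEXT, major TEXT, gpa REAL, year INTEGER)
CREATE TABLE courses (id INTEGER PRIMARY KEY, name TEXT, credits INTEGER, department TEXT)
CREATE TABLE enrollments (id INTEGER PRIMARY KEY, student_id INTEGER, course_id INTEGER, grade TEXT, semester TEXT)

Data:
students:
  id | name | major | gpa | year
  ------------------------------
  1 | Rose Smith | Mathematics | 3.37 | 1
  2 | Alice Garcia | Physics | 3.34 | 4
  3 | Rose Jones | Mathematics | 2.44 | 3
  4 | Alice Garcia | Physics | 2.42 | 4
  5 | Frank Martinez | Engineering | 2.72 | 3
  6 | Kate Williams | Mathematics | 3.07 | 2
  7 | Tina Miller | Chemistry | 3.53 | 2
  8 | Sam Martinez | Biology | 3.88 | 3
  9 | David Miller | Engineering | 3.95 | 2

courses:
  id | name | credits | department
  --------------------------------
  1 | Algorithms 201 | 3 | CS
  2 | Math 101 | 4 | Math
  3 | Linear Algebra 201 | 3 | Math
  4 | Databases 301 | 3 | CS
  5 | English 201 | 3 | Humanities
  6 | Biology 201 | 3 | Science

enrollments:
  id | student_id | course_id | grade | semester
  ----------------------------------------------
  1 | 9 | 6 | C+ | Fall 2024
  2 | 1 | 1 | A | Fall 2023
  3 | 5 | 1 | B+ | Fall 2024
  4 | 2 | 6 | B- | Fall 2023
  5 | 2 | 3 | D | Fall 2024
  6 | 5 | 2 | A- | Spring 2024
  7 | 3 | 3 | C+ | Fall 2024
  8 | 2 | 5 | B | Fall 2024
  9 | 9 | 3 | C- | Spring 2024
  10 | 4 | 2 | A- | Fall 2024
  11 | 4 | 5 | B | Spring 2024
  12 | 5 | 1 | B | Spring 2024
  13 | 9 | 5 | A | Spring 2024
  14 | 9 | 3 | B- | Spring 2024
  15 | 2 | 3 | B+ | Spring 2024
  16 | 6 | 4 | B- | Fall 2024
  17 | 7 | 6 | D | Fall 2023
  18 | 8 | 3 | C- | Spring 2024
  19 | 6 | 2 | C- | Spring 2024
SELECT id, course_id FROM enrollments WHERE course_id IN (SELECT id FROM courses WHERE credits >= 4)

Execution result:
id | course_id
6 | 2
10 | 2
19 | 2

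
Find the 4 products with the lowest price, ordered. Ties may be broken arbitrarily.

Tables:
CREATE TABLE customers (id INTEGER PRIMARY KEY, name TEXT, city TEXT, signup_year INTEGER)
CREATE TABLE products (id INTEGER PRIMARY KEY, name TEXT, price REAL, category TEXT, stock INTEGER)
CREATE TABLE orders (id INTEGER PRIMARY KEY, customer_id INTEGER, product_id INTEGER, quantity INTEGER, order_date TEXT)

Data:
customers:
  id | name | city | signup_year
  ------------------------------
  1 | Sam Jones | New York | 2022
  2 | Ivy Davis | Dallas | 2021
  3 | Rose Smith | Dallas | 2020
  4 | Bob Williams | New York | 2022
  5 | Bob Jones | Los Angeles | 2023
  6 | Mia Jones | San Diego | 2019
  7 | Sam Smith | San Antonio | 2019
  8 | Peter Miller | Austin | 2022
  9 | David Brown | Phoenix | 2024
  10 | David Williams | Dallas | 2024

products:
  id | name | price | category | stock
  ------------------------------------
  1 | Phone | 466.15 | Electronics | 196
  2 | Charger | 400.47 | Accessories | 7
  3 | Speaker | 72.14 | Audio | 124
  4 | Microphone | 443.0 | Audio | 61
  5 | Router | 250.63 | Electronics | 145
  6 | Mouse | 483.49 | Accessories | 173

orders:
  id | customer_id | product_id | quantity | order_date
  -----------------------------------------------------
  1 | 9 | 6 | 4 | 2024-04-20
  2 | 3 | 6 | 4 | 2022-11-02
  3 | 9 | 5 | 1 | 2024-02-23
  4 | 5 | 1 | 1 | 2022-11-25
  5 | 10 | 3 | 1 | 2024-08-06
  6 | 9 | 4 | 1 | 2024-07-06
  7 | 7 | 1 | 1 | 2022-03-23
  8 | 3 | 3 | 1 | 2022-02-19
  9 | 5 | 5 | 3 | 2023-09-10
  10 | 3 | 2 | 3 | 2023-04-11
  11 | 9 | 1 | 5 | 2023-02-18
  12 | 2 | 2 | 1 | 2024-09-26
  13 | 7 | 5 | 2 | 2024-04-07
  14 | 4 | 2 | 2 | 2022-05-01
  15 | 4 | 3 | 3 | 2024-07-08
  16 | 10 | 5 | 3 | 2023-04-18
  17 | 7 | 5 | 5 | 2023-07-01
SELECT name, price FROM products ORDER BY price ASC LIMIT 4

Execution result:
name | price
Speaker | 72.14
Router | 250.63
Charger | 400.47
Microphone | 443.00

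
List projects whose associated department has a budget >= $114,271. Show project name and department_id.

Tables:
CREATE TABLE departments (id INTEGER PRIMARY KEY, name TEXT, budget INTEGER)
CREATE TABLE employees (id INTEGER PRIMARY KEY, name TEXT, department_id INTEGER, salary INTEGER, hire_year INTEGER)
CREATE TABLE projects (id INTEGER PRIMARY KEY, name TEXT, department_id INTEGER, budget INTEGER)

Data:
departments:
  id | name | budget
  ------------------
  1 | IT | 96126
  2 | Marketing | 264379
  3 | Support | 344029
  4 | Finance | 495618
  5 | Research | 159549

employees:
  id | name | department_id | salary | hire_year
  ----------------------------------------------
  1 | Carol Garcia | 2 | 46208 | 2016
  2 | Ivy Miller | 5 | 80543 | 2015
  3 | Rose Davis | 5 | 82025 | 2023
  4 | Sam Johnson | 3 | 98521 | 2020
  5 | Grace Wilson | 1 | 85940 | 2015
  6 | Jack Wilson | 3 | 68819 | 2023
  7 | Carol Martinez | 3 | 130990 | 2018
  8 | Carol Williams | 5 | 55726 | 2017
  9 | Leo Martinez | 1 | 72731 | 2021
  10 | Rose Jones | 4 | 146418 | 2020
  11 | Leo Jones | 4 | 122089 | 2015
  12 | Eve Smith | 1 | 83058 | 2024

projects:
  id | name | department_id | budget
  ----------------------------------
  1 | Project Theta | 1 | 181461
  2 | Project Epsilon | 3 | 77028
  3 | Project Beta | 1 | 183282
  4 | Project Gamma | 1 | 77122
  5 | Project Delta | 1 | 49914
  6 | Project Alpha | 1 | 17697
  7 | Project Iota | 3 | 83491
SELECT name, department_id FROM projects WHERE department_id IN (SELECT id FROM departments WHERE budget >= 114271)

Execution result:
name | department_id
Project Epsilon | 3
Project Iota | 3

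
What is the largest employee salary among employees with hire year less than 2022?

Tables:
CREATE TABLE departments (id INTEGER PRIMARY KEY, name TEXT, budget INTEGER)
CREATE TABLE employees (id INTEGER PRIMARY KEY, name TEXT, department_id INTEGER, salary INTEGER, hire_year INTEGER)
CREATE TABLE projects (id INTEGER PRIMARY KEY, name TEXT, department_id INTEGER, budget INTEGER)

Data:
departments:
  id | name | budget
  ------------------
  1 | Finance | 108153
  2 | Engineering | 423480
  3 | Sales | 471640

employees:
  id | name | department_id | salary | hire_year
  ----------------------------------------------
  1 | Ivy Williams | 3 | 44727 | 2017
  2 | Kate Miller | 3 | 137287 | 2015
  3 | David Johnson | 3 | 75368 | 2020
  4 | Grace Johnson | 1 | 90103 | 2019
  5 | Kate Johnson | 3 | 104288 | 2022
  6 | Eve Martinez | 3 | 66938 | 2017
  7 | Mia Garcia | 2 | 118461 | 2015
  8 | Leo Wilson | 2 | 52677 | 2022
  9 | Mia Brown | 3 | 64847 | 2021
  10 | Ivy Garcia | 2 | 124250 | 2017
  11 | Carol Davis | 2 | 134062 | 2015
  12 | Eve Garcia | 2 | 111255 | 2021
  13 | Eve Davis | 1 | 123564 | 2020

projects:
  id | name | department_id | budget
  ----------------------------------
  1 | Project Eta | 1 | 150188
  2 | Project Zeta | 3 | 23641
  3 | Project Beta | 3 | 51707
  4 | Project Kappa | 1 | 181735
SELECT MAX(salary) FROM employees WHERE hire_year < 2022

Execution result:
137287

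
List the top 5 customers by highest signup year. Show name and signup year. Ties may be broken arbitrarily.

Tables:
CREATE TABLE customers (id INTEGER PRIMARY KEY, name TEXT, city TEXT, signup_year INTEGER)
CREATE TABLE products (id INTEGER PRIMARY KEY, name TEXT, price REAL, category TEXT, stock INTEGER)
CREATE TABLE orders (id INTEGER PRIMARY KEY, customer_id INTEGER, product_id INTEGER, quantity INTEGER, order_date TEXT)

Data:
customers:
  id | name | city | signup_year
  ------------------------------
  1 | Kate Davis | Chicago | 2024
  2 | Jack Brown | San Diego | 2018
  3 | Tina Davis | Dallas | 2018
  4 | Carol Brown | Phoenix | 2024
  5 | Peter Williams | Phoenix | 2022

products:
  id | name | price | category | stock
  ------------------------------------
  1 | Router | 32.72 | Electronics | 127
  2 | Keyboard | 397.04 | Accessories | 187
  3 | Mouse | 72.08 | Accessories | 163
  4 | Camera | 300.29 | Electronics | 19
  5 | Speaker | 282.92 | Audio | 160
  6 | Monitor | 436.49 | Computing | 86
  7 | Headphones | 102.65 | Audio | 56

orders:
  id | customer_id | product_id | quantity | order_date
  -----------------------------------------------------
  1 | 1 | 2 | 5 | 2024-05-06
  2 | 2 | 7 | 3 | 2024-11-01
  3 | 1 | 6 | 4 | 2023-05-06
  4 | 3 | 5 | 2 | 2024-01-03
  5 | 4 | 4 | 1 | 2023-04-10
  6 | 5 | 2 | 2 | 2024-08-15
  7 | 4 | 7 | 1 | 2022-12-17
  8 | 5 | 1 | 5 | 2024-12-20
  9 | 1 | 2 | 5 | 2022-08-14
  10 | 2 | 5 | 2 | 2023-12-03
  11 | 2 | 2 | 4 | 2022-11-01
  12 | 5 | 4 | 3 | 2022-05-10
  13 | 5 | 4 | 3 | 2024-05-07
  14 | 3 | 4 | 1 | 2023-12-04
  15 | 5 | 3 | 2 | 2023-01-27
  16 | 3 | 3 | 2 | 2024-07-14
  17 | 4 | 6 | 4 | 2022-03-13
SELECT name, signup_year FROM customers ORDER BY signup_year DESC LIMIT 5

Execution result:
name | signup_year
Kate Davis | 2024
Carol Brown | 2024
Peter Williams | 2022
Jack Brown | 2018
Tina Davis | 2018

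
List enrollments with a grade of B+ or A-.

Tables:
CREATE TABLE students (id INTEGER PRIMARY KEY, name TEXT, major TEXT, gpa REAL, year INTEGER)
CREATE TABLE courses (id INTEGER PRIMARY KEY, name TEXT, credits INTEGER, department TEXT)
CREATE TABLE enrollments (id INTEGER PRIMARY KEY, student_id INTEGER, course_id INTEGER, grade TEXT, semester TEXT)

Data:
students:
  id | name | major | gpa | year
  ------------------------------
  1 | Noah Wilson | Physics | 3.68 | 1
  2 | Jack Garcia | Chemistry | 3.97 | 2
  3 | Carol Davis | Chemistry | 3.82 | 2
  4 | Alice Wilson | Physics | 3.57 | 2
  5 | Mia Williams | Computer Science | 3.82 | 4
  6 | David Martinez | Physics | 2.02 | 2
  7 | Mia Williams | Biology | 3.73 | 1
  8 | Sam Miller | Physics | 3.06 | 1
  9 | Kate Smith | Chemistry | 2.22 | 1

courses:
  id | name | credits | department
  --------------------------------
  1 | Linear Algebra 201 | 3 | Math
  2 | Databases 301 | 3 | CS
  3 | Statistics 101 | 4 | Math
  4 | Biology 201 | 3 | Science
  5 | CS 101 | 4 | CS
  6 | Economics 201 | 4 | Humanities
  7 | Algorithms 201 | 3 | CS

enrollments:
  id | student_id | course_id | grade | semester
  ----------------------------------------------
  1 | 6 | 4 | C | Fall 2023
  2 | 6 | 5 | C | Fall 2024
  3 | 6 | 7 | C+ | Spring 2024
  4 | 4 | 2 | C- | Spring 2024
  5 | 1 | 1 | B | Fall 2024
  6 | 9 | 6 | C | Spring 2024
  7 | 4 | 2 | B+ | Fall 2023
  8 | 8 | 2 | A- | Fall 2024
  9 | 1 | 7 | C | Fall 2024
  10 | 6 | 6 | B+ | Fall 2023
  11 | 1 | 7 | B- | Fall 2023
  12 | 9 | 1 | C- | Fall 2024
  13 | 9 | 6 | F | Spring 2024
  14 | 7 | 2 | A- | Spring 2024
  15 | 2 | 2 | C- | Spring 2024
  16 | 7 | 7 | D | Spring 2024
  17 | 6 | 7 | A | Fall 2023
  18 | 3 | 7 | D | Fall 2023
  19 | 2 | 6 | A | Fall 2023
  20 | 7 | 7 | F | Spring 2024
SELECT id, grade FROM enrollments WHERE grade IN ('B+', 'A-')

Execution result:
id | grade
7 | B+
8 | A-
10 | B+
14 | A-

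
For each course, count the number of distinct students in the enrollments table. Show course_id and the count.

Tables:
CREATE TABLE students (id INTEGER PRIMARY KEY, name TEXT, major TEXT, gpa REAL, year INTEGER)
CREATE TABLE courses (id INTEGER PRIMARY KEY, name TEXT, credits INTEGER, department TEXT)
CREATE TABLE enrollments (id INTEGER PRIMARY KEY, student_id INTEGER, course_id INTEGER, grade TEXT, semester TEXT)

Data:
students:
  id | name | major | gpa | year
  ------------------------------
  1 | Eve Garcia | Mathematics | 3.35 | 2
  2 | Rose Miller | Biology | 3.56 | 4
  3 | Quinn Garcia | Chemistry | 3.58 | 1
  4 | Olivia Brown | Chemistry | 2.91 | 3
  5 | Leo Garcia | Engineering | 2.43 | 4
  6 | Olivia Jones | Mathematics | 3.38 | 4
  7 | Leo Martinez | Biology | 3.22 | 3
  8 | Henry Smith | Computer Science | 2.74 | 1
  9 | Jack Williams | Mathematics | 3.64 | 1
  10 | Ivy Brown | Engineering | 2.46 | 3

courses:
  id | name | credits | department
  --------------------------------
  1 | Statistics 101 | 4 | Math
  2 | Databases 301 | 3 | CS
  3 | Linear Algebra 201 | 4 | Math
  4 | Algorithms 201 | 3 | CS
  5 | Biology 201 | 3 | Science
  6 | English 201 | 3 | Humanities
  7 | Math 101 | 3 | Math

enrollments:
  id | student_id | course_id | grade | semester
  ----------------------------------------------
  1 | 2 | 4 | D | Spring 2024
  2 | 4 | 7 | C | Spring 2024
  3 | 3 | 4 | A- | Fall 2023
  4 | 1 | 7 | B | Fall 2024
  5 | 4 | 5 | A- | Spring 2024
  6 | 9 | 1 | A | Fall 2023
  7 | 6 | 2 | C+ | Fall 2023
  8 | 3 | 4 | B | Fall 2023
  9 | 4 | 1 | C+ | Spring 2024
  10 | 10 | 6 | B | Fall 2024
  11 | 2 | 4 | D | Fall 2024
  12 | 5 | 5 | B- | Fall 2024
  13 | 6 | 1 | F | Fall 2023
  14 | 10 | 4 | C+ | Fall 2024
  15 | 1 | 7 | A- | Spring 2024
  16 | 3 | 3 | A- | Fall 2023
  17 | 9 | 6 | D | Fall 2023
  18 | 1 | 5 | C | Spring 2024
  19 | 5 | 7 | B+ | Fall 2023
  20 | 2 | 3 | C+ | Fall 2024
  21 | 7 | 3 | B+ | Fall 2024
SELECT course_id, COUNT(DISTINCT student_id) AS distinct_student_count FROM enrollments GROUP BY course_id

Execution result:
course_id | distinct_student_count
1 | 3
2 | 1
3 | 3
4 | 3
5 | 3
6 | 2
7 | 3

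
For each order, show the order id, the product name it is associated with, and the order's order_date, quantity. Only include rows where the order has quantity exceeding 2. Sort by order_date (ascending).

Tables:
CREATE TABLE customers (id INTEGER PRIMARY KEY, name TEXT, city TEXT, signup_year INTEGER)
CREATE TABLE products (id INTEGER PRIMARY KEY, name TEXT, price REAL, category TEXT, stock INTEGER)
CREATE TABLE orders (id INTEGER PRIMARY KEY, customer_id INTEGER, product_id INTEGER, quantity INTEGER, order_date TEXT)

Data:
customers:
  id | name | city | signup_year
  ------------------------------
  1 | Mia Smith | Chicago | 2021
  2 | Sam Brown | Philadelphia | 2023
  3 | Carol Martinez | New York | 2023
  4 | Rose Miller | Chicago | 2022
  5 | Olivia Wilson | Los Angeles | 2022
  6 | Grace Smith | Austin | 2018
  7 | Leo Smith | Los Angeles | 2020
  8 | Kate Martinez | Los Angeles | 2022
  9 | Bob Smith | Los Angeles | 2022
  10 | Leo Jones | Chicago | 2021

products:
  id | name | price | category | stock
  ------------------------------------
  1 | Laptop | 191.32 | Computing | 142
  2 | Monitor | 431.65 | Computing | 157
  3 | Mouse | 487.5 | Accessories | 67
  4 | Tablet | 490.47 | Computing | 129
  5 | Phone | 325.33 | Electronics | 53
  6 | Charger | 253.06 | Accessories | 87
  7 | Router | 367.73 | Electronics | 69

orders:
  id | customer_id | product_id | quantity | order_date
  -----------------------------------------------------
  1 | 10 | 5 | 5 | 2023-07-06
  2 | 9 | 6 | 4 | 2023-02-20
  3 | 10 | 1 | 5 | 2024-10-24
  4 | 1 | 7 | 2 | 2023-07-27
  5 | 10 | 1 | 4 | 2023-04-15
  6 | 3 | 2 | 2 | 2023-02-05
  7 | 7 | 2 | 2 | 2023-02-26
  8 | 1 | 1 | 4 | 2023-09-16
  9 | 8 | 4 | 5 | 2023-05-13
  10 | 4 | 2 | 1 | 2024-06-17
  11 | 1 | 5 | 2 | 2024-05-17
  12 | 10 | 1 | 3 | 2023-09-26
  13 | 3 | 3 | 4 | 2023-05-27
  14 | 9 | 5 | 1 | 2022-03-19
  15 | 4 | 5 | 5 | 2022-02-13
SELECT c.id, p.name AS product, c.order_date, c.quantity FROM orders c JOIN products p ON c.product_id = p.id WHERE c.quantity > 2 ORDER BY c.order_date ASC

Execution result:
id | product | order_date | quantity
15 | Phone | 2022-02-13 | 5
2 | Charger | 2023-02-20 | 4
5 | Laptop | 2023-04-15 | 4
9 | Tablet | 2023-05-13 | 5
13 | Mouse | 2023-05-27 | 4
1 | Phone | 2023-07-06 | 5
8 | Laptop | 2023-09-16 | 4
12 | Laptop | 2023-09-26 | 3
3 | Laptop | 2024-10-24 | 5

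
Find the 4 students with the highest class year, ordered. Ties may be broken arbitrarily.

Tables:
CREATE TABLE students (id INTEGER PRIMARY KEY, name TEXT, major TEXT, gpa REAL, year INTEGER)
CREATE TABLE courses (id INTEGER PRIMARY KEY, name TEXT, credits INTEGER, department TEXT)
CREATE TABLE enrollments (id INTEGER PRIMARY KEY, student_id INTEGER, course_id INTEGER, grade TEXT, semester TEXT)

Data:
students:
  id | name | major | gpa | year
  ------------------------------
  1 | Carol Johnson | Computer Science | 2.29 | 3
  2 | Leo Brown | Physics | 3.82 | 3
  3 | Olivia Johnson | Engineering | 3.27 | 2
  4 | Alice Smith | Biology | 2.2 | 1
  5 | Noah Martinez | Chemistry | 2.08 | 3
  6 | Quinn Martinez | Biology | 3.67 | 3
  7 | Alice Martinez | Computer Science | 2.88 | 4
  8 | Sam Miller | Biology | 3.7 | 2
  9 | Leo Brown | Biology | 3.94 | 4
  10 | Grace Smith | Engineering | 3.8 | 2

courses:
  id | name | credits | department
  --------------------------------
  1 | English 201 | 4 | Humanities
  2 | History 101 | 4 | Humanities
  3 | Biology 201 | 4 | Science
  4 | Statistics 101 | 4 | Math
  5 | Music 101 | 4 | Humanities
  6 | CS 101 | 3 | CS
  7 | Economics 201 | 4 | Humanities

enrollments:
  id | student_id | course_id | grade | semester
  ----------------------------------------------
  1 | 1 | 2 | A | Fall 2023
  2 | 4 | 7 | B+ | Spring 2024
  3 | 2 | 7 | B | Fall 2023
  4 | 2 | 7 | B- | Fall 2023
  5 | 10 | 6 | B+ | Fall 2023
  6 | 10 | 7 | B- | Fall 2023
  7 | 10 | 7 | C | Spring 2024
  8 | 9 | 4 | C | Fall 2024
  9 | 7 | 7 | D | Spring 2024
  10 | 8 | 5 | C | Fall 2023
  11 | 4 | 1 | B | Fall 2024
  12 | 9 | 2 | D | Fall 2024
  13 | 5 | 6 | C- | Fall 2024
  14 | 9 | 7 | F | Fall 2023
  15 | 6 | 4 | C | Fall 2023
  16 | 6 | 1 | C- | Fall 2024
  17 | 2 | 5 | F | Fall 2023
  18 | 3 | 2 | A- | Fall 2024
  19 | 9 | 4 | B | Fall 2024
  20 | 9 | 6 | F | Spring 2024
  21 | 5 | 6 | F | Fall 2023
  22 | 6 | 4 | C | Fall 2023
SELECT name, year FROM students ORDER BY year DESC LIMIT 4

Execution result:
name | year
Alice Martinez | 4
Leo Brown | 4
Carol Johnson | 3
Leo Brown | 3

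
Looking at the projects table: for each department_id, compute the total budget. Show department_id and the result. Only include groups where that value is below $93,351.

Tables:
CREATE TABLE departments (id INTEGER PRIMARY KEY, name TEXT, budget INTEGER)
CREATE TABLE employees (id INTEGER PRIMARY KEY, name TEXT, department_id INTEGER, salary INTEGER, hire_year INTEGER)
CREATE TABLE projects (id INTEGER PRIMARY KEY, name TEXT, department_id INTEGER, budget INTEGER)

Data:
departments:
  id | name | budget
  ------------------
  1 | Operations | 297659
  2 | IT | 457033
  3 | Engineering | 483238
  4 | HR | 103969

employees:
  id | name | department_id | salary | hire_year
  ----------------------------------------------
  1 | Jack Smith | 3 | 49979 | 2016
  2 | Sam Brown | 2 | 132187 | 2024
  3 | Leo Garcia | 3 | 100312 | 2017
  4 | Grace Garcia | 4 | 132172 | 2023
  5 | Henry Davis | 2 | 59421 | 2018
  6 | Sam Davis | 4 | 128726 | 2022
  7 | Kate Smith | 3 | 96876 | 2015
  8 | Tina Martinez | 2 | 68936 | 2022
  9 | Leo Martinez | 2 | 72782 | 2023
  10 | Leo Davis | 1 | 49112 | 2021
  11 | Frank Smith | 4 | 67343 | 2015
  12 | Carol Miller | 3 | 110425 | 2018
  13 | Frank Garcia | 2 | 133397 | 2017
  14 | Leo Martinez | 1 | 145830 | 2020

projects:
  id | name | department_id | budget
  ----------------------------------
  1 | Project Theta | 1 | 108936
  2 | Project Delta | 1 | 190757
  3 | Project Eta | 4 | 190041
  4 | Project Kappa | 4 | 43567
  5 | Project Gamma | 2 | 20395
SELECT department_id, SUM(budget) AS sum_budget FROM projects GROUP BY department_id HAVING SUM(budget) < 93351

Execution result:
department_id | sum_budget
2 | 20395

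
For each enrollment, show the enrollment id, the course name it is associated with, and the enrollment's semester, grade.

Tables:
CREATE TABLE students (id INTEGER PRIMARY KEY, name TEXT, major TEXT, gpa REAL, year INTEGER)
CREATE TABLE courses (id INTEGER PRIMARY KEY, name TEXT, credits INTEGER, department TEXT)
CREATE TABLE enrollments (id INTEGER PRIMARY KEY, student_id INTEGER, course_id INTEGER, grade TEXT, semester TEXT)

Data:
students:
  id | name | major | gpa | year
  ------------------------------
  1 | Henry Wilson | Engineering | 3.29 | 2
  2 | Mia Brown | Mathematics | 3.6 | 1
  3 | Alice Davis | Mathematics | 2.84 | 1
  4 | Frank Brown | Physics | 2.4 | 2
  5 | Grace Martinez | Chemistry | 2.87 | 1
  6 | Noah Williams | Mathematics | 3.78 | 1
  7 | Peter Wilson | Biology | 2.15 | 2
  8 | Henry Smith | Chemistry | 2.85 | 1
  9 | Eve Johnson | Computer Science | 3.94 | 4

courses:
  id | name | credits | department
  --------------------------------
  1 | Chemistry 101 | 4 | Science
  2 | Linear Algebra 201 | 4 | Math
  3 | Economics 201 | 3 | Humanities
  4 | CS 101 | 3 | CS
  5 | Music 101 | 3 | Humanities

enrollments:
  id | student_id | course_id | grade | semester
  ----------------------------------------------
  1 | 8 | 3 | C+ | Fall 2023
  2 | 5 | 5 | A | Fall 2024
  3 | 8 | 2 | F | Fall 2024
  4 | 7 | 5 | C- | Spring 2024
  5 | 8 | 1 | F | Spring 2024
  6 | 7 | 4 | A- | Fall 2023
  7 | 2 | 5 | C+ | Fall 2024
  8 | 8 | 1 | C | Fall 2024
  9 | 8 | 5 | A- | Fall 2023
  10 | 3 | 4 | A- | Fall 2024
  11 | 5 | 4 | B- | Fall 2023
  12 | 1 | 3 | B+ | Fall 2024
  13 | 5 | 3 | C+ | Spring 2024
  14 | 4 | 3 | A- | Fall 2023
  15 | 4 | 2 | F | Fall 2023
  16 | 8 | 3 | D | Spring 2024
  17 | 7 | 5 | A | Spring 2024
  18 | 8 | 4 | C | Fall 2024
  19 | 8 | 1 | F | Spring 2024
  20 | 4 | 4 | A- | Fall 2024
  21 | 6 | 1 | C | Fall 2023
SELECT c.id, p.name AS course, c.semester, c.grade FROM enrollments c JOIN courses p ON c.course_id = p.id

Execution result:
id | course | semester | grade
1 | Economics 201 | Fall 2023 | C+
2 | Music 101 | Fall 2024 | A
3 | Linear Algebra 201 | Fall 2024 | F
4 | Music 101 | Spring 2024 | C-
5 | Chemistry 101 | Spring 2024 | F
6 | CS 101 | Fall 2023 | A-
7 | Music 101 | Fall 2024 | C+
8 | Chemistry 101 | Fall 2024 | C
9 | Music 101 | Fall 2023 | A-
10 | CS 101 | Fall 2024 | A-
11 | CS 101 | Fall 2023 | B-
12 | Economics 201 | Fall 2024 | B+
13 | Economics 201 | Spring 2024 | C+
14 | Economics 201 | Fall 2023 | A-
15 | Linear Algebra 201 | Fall 2023 | F
16 | Economics 201 | Spring 2024 | D
17 | Music 101 | Spring 2024 | A
18 | CS 101 | Fall 2024 | C
19 | Chemistry 101 | Spring 2024 | F
20 | CS 101 | Fall 2024 | A-
21 | Chemistry 101 | Fall 2023 | C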